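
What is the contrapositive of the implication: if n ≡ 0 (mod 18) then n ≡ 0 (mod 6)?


The contrapositive of (P → Q) is (¬Q → ¬P); it is logically equivalent to the original.
Here P = 'n ≡ 0 (mod 18)' and Q = 'n ≡ 0 (mod 6)'.

If not (n ≡ 0 (mod 6)), then not (n ≡ 0 (mod 18)).


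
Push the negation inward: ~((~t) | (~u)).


De Morgan: the negation of a disjunction is the conjunction of the negations.
Distribute ~ across |, flipping it to &, and negate each literal.

t & u


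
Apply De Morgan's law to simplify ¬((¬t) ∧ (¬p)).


De Morgan: the negation of a conjunction is the disjunction of the negations.
Distribute ¬ across ∧, flipping it to ∨, and negate each literal.

t ∨ p


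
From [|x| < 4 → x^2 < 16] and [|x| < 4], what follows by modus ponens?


Modus ponens: from (P → Q) and P, infer Q.
P = '|x| < 4' is asserted, and P → Q holds, so Q follows.

x^2 < 16.


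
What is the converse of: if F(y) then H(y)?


The converse of (P → Q) is (Q → P). It is not in general equivalent to the original.
Here P = 'F(y)' and Q = 'H(y)'.

If H(y), then F(y).


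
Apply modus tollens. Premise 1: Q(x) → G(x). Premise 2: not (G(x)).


Modus tollens: from (P → Q) and ¬Q, infer ¬P.
Q = 'G(x)' is denied; since P → Q, P must also fail.

Not (Q(x)).


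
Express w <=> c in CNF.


Step 1: Rewrite w ↔ c as (w → c) ∧ (c → w).
Step 2: Rewrite each implication as a disjunction.

((~w) | c) & ((~c) | w)


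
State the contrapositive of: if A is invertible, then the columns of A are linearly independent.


The contrapositive of (P → Q) is (¬Q → ¬P); it is logically equivalent to the original.
Here P = 'A is invertible' and Q = 'the columns of A are linearly independent'.

If not (the columns of A are linearly independent), then not (A is invertible).


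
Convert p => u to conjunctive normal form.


Step 1: Rewrite p → u as ¬p ∨ u.

(~p) | u


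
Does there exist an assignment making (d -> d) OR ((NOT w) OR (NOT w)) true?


Search for a satisfying assignment over {d, w}.
Try d=F, w=F: the formula evaluates to T.
A satisfying assignment exists.

Satisfiable.


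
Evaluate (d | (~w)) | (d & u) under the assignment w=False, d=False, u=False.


Substitute w=False, d=False, u=False:
~w = True
d | (~w) = False | True = True
d & u = False & False = False
(d | (~w)) | (d & u) = True | False = True

True


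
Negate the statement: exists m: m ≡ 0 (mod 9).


¬(forall x: φ) = exists x: ¬φ, and ¬(exists x: φ) = forall x: ¬φ.
Apply to the existential statement.

forall m: ~(m ≡ 0 (mod 9))


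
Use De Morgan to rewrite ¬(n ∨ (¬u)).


De Morgan: the negation of a disjunction is the conjunction of the negations.
Distribute ¬ across ∨, flipping it to ∧, and negate each literal.

(¬n) ∧ u


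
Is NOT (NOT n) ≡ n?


Compare truth tables:
n | φ | ψ
---------
F | F | F
T | T | T
The columns φ and ψ agree on every row.

Yes, they are logically equivalent.


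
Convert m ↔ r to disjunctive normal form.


Step 1: m ↔ r is true exactly when both agree: (m ∧ r) ∨ (¬m ∧ ¬r).

(m ∧ r) ∨ ((¬m) ∧ (¬r))


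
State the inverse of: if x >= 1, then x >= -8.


The inverse of (P → Q) is (¬P → ¬Q). It is equivalent to the converse, not to the original.
Here P = 'x >= 1' and Q = 'x >= -8'.

If not (x >= 1), then not (x >= -8).


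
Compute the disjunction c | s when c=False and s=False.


Disjunction is false only when both operands are false.
Substitute: c=False, s=False.
False | False evaluates to False.

False


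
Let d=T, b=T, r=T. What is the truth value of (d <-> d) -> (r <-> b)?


Substitute d=T, b=T, r=T:
d <-> d = T <-> T = T
r <-> b = T <-> T = T
(d <-> d) -> (r <-> b) = T -> T = T

T


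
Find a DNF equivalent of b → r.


Step 1: Rewrite b → r as ¬b ∨ r.

(¬b) ∨ r


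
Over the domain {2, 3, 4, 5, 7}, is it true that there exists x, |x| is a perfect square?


Evaluate the predicate on each element: 2:F, 3:F, 4:T, 5:F, 7:F.
Witness x = 4 satisfies the predicate.

T


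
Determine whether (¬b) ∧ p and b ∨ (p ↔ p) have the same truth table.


Compare truth tables:
b | p | φ | ψ
-------------
F | F | F | T
T | F | F | T
F | T | T | T
T | T | F | T
They differ at row 1 (b=F, p=F): φ=F but ψ=T.

No, they are not logically equivalent.


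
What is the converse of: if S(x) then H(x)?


The converse of (P → Q) is (Q → P). It is not in general equivalent to the original.
Here P = 'S(x)' and Q = 'H(x)'.

If H(x), then S(x).


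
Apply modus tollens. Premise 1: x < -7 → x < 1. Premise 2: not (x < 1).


Modus tollens: from (P → Q) and ¬Q, infer ¬P.
Q = 'x < 1' is denied; since P → Q, P must also fail.

Not (x < -7).


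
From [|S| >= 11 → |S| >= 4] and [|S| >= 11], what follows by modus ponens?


Modus ponens: from (P → Q) and P, infer Q.
P = '|S| >= 11' is asserted, and P → Q holds, so Q follows.

|S| >= 4.


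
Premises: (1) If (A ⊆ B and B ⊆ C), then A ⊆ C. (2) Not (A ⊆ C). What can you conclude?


Modus tollens: from (P → Q) and ¬Q, infer ¬P.
Q = 'A ⊆ C' is denied; since P → Q, P must also fail.

Not ((A ⊆ B and B ⊆ C)).


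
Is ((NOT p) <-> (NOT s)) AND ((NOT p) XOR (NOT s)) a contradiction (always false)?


Truth table over {p, s}:
p | s | φ
---------
F | F | F
T | F | F
F | T | F
T | T | F
Every row is false.

Yes, it is a contradiction.


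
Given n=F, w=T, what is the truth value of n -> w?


Implication is false only when antecedent is true and consequent is false.
Substitute: n=F, w=T.
F -> T evaluates to T.

T


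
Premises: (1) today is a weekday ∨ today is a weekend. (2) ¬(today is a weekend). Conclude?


Disjunctive syllogism: from (P ∨ Q) and ¬P, infer Q.
One disjunct, 'today is a weekend', is ruled out; the other must hold.

today is a weekday


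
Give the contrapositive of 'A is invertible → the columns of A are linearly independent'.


The contrapositive of (P → Q) is (¬Q → ¬P); it is logically equivalent to the original.
Here P = 'A is invertible' and Q = 'the columns of A are linearly independent'.

If not (the columns of A are linearly independent), then not (A is invertible).


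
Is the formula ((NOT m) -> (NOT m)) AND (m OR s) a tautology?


Build the truth table over {m, s}:
m | s | φ
---------
F | F | F
T | F | T
F | T | T
T | T | T
Counterexample at row 1: with m=F, s=F, the formula is F.

No, it is not a tautology.


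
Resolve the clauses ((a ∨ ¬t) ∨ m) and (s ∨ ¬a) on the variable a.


The clauses contain complementary literals a and ¬a.
Resolution eliminates this pair and disjoins the remaining literals (merging duplicates).

((¬t ∨ m) ∨ s)


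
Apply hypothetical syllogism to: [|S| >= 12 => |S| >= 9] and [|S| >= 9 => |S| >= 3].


Hypothetical syllogism: from (P → Q) and (Q → R), infer (P → R).
Chain the two implications through the shared middle term '|S| >= 9'.

|S| >= 12 => |S| >= 3


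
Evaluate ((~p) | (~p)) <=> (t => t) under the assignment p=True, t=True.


Substitute p=True, t=True:
~p = False
~p = False
(~p) | (~p) = False | False = False
t => t = True => True = True
((~p) | (~p)) <=> (t => t) = False <=> True = False

False


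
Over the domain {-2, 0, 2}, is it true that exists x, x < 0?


Evaluate the predicate on each element: -2:True, 0:False, 2:False.
Witness x = -2 satisfies the predicate.

True


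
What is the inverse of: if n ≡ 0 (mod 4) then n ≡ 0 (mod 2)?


The inverse of (P → Q) is (¬P → ¬Q). It is equivalent to the converse, not to the original.
Here P = 'n ≡ 0 (mod 4)' and Q = 'n ≡ 0 (mod 2)'.

If not (n ≡ 0 (mod 4)), then not (n ≡ 0 (mod 2)).


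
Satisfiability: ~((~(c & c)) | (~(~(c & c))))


Check all 2 assignments over {c}:
c | φ
-----
False | False
True | False
No assignment makes the formula true.

Unsatisfiable.


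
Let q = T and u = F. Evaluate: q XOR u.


Exclusive or is true when exactly one operand is true.
Substitute: q=T, u=F.
T XOR F evaluates to T.

T


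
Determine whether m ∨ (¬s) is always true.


Build the truth table over {m, s}:
m | s | φ
---------
F | F | T
T | F | T
F | T | F
T | T | T
Counterexample at row 3: with m=F, s=T, the formula is F.

No, it is not a tautology.


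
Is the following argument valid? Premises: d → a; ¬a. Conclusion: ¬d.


This matches the form of modus tollens: the conclusion follows in every model of the premises.

Valid.


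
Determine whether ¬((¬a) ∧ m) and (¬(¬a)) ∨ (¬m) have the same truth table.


Compare truth tables:
a | m | φ | ψ
-------------
F | F | T | T
T | F | T | T
F | T | F | F
T | T | T | T
The columns φ and ψ agree on every row.

Yes, they are logically equivalent.


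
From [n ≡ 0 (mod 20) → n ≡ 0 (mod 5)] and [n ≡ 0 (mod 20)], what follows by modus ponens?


Modus ponens: from (P → Q) and P, infer Q.
P = 'n ≡ 0 (mod 20)' is asserted, and P → Q holds, so Q follows.

n ≡ 0 (mod 5).


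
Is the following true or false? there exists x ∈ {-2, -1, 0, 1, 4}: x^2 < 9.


Evaluate the predicate on each element: -2:T, -1:T, 0:T, 1:T, 4:F.
Witness x = -2 satisfies the predicate.

T


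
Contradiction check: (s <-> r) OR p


Truth table over {p, r, s}:
p | r | s | φ
-------------
F | F | F | T
T | F | F | T
F | T | F | F
T | T | F | T
F | F | T | F
T | F | T | T
F | T | T | T
T | T | T | T
Satisfying assignment at row 1: p=F, r=F, s=F gives T.

No, it is not a contradiction.


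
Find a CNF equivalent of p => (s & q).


Step 1: Rewrite p → (s ∧ q) as ¬p ∨ (s ∧ q).
Step 2: Distribute ∨ over ∧.

((~p) | s) & ((~p) | q)


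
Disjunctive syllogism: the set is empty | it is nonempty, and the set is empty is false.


Disjunctive syllogism: from (P ∨ Q) and ¬P, infer Q.
One disjunct, 'the set is empty', is ruled out; the other must hold.

it is nonempty


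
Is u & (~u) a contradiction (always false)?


Truth table over {u}:
u | φ
-----
False | False
True | False
Every row is false.

Yes, it is a contradiction.


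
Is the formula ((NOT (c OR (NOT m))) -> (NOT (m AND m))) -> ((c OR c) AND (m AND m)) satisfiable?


Search for a satisfying assignment over {c, m}.
Try c=F, m=T: the formula evaluates to T.
A satisfying assignment exists.

Satisfiable.


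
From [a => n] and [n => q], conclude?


Hypothetical syllogism: from (P → Q) and (Q → R), infer (P → R).
Chain the two implications through the shared middle term 'n'.

a => q


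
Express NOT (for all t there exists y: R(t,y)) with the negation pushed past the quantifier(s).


Negation flips each quantifier (∀↔∃) and negates the inner predicate.
¬(for all t there exists y: φ) = there exists t for all y: ¬φ.

there exists t for all y: NOT(R(t,y))


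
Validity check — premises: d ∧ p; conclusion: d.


This matches the form of conjunction elimination: the conclusion follows in every model of the premises.

Valid.


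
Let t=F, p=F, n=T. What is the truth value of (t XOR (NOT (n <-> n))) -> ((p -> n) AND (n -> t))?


Substitute t=F, p=F, n=T:
n <-> n = T <-> T = T
NOT (n <-> n) = F
t XOR (NOT (n <-> n)) = F XOR F = F
p -> n = F -> T = T
n -> t = T -> F = F
(p -> n) AND (n -> t) = T AND F = F
(t XOR (NOT (n <-> n))) -> ((p -> n) AND (n -> t)) = F -> F = T

T


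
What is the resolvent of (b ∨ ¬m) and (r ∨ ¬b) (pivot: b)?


The clauses contain complementary literals b and ¬b.
Resolution eliminates this pair and disjoins the remaining literals (merging duplicates).

(¬m ∨ r)


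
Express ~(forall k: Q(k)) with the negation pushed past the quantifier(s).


¬(forall x: φ) = exists x: ¬φ, and ¬(exists x: φ) = forall x: ¬φ.
Apply to the universal statement.

exists k: ~(Q(k))


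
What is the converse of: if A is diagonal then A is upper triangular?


The converse of (P → Q) is (Q → P). It is not in general equivalent to the original.
Here P = 'A is diagonal' and Q = 'A is upper triangular'.

If A is upper triangular, then A is diagonal.


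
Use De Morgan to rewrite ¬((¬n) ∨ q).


De Morgan: the negation of a disjunction is the conjunction of the negations.
Distribute ¬ across ∨, flipping it to ∧, and negate each literal.

n ∧ (¬q)


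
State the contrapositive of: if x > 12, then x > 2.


The contrapositive of (P → Q) is (¬Q → ¬P); it is logically equivalent to the original.
Here P = 'x > 12' and Q = 'x > 2'.

If not (x > 2), then not (x > 12).


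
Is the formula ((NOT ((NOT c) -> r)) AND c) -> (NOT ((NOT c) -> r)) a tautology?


Build the truth table over {c, r}:
c | r | φ
---------
F | F | T
T | F | T
F | T | T
T | T | T
Every row evaluates to true.

Yes, it is a tautology.


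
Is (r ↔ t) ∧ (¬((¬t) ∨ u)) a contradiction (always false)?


Truth table over {r, t, u}:
r | t | u | φ
-------------
F | F | F | F
T | F | F | F
F | T | F | F
T | T | F | T
F | F | T | F
T | F | T | F
F | T | T | F
T | T | T | F
Satisfying assignment at row 4: r=T, t=T, u=F gives T.

No, it is not a contradiction.


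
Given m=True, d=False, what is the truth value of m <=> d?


Biconditional is true when both operands have the same truth value.
Substitute: m=True, d=False.
True <=> False evaluates to False.

False


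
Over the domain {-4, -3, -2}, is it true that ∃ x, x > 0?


Evaluate the predicate on each element: -4:F, -3:F, -2:F.
No element satisfies the predicate.

F


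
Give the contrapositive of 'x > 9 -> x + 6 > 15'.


The contrapositive of (P → Q) is (¬Q → ¬P); it is logically equivalent to the original.
Here P = 'x > 9' and Q = 'x + 6 > 15'.

If not (x + 6 > 15), then not (x > 9).


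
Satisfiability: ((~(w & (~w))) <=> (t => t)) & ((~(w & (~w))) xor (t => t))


Check all 4 assignments over {t, w}:
t | w | φ
---------
False | False | False
True | False | False
False | True | False
True | True | False
No assignment makes the formula true.

Unsatisfiable.


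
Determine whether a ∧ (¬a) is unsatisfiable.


Truth table over {a}:
a | φ
-----
F | F
T | F
Every row is false.

Yes, it is a contradiction.


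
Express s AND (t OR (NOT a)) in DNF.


Step 1: Distribute ∧ over ∨: s ∧ (t ∨ (¬a)) = (s ∧ t) ∨ (s ∧ (¬a)).

(s AND t) OR (s AND (NOT a))


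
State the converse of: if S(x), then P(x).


The converse of (P → Q) is (Q → P). It is not in general equivalent to the original.
Here P = 'S(x)' and Q = 'P(x)'.

If P(x), then S(x).


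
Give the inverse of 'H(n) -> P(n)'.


The inverse of (P → Q) is (¬P → ¬Q). It is equivalent to the converse, not to the original.
Here P = 'H(n)' and Q = 'P(n)'.

If not (H(n)), then not (P(n)).


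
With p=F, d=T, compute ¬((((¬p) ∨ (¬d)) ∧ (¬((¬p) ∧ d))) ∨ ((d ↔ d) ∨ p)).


Substitute p=F, d=T:
… (earlier sub-steps elided)
¬d = F
(¬p) ∨ (¬d) = T ∨ F = T
¬p = T
(¬p) ∧ d = T ∧ T = T
¬((¬p) ∧ d) = F
((¬p) ∨ (¬d)) ∧ (¬((¬p) ∧ d)) = T ∧ F = F
d ↔ d = T ↔ T = T
(d ↔ d) ∨ p = T ∨ F = T
(((¬p) ∨ (¬d)) ∧ (¬((¬p) ∧ d))) ∨ ((d ↔ d) ∨ p) = F ∨ T = T
¬((((¬p) ∨ (¬d)) ∧ (¬((¬p) ∧ d))) ∨ ((d ↔ d) ∨ p)) = F

F


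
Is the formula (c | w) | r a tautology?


Build the truth table over {c, r, w}:
c | r | w | φ
-------------
False | False | False | False
True | False | False | True
False | True | False | True
True | True | False | True
False | False | True | True
True | False | True | True
False | True | True | True
True | True | True | True
Counterexample at row 1: with c=False, r=False, w=False, the formula is False.

No, it is not a tautology.


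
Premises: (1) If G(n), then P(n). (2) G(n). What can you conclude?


Modus ponens: from (P → Q) and P, infer Q.
P = 'G(n)' is asserted, and P → Q holds, so Q follows.

P(n).


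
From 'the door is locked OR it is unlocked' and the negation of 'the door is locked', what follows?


Disjunctive syllogism: from (P ∨ Q) and ¬P, infer Q.
One disjunct, 'the door is locked', is ruled out; the other must hold.

it is unlocked


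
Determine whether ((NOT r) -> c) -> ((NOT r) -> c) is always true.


Build the truth table over {c, r}:
c | r | φ
---------
F | F | T
T | F | T
F | T | T
T | T | T
Every row evaluates to true.

Yes, it is a tautology.


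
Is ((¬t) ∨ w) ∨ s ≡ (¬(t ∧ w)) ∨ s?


Compare truth tables:
s | t | w | φ | ψ
-----------------
F | F | F | T | T
T | F | F | T | T
F | T | F | F | T
T | T | F | T | T
F | F | T | T | T
T | F | T | T | T
F | T | T | T | F
T | T | T | T | T
They differ at row 3 (s=F, t=T, w=F): φ=F but ψ=T.

No, they are not logically equivalent.


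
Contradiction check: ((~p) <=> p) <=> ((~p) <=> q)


Truth table over {p, q}:
p | q | φ
---------
False | False | True
True | False | False
False | True | False
True | True | True
Satisfying assignment at row 1: p=False, q=False gives True.

No, it is not a contradiction.


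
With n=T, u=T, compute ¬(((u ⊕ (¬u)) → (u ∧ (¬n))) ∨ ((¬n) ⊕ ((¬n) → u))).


Substitute n=T, u=T:
… (earlier sub-steps elided)
u ⊕ (¬u) = T ⊕ F = T
¬n = F
u ∧ (¬n) = T ∧ F = F
(u ⊕ (¬u)) → (u ∧ (¬n)) = T → F = F
¬n = F
¬n = F
(¬n) → u = F → T = T
(¬n) ⊕ ((¬n) → u) = F ⊕ T = T
((u ⊕ (¬u)) → (u ∧ (¬n))) ∨ ((¬n) ⊕ ((¬n) → u)) = F ∨ T = T
¬(((u ⊕ (¬u)) → (u ∧ (¬n))) ∨ ((¬n) ⊕ ((¬n) → u))) = F

F


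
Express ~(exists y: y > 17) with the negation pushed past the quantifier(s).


¬(forall x: φ) = exists x: ¬φ, and ¬(exists x: φ) = forall x: ¬φ.
Apply to the existential statement.

forall y: ~(y > 17)


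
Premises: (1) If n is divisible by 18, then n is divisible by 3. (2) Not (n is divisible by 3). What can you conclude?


Modus tollens: from (P → Q) and ¬Q, infer ¬P.
Q = 'n is divisible by 3' is denied; since P → Q, P must also fail.

Not (n is divisible by 18).


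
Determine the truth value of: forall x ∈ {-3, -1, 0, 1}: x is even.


Evaluate the predicate on each element: -3:False, -1:False, 0:True, 1:False.
Counterexample x = -3 fails the predicate.

False


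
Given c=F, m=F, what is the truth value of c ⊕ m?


Exclusive or is true when exactly one operand is true.
Substitute: c=F, m=F.
F ⊕ F evaluates to F.

F


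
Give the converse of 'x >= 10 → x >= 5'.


The converse of (P → Q) is (Q → P). It is not in general equivalent to the original.
Here P = 'x >= 10' and Q = 'x >= 5'.

If x >= 5, then x >= 10.


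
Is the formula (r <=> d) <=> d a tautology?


Build the truth table over {d, r}:
d | r | φ
---------
False | False | False
True | False | False
False | True | True
True | True | True
Counterexample at row 1: with d=False, r=False, the formula is False.

No, it is not a tautology.


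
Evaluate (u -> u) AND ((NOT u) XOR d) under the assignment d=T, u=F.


Substitute d=T, u=F:
u -> u = F -> F = T
NOT u = T
(NOT u) XOR d = T XOR T = F
(u -> u) AND ((NOT u) XOR d) = T AND F = F

F


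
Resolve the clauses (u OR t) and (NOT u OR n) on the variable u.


The clauses contain complementary literals u and NOTu.
Resolution eliminates this pair and disjoins the remaining literals (merging duplicates).

(t OR n)


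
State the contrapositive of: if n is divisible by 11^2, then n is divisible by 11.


The contrapositive of (P → Q) is (¬Q → ¬P); it is logically equivalent to the original.
Here P = 'n is divisible by 11^2' and Q = 'n is divisible by 11'.

If not (n is divisible by 11), then not (n is divisible by 11^2).


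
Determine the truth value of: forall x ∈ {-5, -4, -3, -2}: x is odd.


Evaluate the predicate on each element: -5:True, -4:False, -3:True, -2:False.
Counterexample x = -4 fails the predicate.

False


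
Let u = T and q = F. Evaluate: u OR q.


Disjunction is false only when both operands are false.
Substitute: u=T, q=F.
T OR F evaluates to T.

T


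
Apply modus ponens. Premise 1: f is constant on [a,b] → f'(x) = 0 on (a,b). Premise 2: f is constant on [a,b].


Modus ponens: from (P → Q) and P, infer Q.
P = 'f is constant on [a,b]' is asserted, and P → Q holds, so Q follows.

f'(x) = 0 on (a,b).


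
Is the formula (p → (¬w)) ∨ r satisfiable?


Search for a satisfying assignment over {p, r, w}.
Try p=F, r=F, w=F: the formula evaluates to T.
A satisfying assignment exists.

Satisfiable.


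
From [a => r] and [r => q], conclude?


Hypothetical syllogism: from (P → Q) and (Q → R), infer (P → R).
Chain the two implications through the shared middle term 'r'.

a => q


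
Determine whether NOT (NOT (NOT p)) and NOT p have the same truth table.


Compare truth tables:
p | φ | ψ
---------
F | T | T
T | F | F
The columns φ and ψ agree on every row.

Yes, they are logically equivalent.


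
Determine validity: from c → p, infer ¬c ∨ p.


This matches the form of material implication: the conclusion follows in every model of the premises.

Valid.


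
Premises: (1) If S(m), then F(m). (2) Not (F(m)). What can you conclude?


Modus tollens: from (P → Q) and ¬Q, infer ¬P.
Q = 'F(m)' is denied; since P → Q, P must also fail.

Not (S(m)).


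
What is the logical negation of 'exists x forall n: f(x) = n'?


Negation flips each quantifier (∀↔∃) and negates the inner predicate.
¬(exists x forall n: φ) = forall x exists n: ¬φ.

forall x exists n: ~(f(x) = n)


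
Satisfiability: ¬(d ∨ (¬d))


Check all 2 assignments over {d}:
d | φ
-----
F | F
T | F
No assignment makes the formula true.

Unsatisfiable.


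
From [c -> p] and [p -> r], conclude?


Hypothetical syllogism: from (P → Q) and (Q → R), infer (P → R).
Chain the two implications through the shared middle term 'p'.

c -> r


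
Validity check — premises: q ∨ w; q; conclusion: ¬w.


This is affirming a disjunct (fallacy). There exist truth assignments where the premises are all true but the conclusion is false.

Invalid.


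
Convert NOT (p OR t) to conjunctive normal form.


Step 1: Apply De Morgan: ¬(p ∨ t) = ¬p ∧ ¬t.

(NOT p) AND (NOT t)


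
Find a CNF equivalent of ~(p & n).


Step 1: Apply De Morgan: ¬(p ∧ n) = ¬p ∨ ¬n.

(~p) | (~n)


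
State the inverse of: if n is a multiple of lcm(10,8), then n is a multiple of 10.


The inverse of (P → Q) is (¬P → ¬Q). It is equivalent to the converse, not to the original.
Here P = 'n is a multiple of lcm(10,8)' and Q = 'n is a multiple of 10'.

If not (n is a multiple of lcm(10,8)), then not (n is a multiple of 10).


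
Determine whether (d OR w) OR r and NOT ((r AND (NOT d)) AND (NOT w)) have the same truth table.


Compare truth tables:
d | r | w | φ | ψ
-----------------
F | F | F | F | T
T | F | F | T | T
F | T | F | T | F
T | T | F | T | T
F | F | T | T | T
T | F | T | T | T
F | T | T | T | T
T | T | T | T | T
They differ at row 1 (d=F, r=F, w=F): φ=F but ψ=T.

No, they are not logically equivalent.


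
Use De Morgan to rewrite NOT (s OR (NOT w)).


De Morgan: the negation of a disjunction is the conjunction of the negations.
Distribute NOT across OR, flipping it to AND, and negate each literal.

(NOT s) AND w


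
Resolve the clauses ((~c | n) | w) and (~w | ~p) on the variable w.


The clauses contain complementary literals w and ~w.
Resolution eliminates this pair and disjoins the remaining literals (merging duplicates).

((n | ~c) | ~p)


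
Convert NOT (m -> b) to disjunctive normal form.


Step 1: Rewrite implication then negate: ¬(¬m ∨ b) = m ∧ ¬b.

m AND (NOT b)


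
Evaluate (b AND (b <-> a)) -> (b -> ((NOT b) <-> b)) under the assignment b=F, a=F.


Substitute b=F, a=F:
b <-> a = F <-> F = T
b AND (b <-> a) = F AND T = F
NOT b = T
(NOT b) <-> b = T <-> F = F
b -> ((NOT b) <-> b) = F -> F = T
(b AND (b <-> a)) -> (b -> ((NOT b) <-> b)) = F -> T = T

T


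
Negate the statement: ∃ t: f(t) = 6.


¬(∀ x: φ) = ∃ x: ¬φ, and ¬(∃ x: φ) = ∀ x: ¬φ.
Apply to the existential statement.

∀ t: ¬(f(t) = 6)


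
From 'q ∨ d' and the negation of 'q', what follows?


Disjunctive syllogism: from (P ∨ Q) and ¬P, infer Q.
One disjunct, 'q', is ruled out; the other must hold.

d


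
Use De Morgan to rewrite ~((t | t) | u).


De Morgan: the negation of a disjunction is the conjunction of the negations.
Distribute ~ across |, flipping it to &, and negate each literal.

((~t) & (~t)) & (~u)


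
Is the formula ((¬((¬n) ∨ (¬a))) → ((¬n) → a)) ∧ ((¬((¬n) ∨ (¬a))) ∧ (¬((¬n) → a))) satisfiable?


Check all 4 assignments over {a, n}:
a | n | φ
---------
F | F | F
T | F | F
F | T | F
T | T | F
No assignment makes the formula true.

Unsatisfiable.


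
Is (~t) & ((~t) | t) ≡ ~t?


Compare truth tables:
t | φ | ψ
---------
False | True | True
True | False | False
The columns φ and ψ agree on every row.

Yes, they are logically equivalent.


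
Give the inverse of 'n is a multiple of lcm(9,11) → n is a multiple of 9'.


The inverse of (P → Q) is (¬P → ¬Q). It is equivalent to the converse, not to the original.
Here P = 'n is a multiple of lcm(9,11)' and Q = 'n is a multiple of 9'.

If not (n is a multiple of lcm(9,11)), then not (n is a multiple of 9).


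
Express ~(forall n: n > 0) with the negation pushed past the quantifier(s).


¬(forall x: φ) = exists x: ¬φ, and ¬(exists x: φ) = forall x: ¬φ.
Apply to the universal statement.

exists n: ~(n > 0)


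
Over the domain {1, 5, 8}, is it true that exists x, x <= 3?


Evaluate the predicate on each element: 1:True, 5:False, 8:False.
Witness x = 1 satisfies the predicate.

True


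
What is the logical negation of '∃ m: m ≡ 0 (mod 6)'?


¬(∀ x: φ) = ∃ x: ¬φ, and ¬(∃ x: φ) = ∀ x: ¬φ.
Apply to the existential statement.

∀ m: ¬(m ≡ 0 (mod 6))


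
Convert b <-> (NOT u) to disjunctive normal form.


Step 1: b ↔ (¬u) is true exactly when both agree: (b ∧ (¬u)) ∨ (¬b ∧ ¬(¬u)).
Step 2: Eliminate any double negations (¬¬X = X).

(b AND (NOT u)) OR ((NOT b) AND u)


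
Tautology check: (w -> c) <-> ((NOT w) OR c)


Build the truth table over {c, w}:
c | w | φ
---------
F | F | T
T | F | T
F | T | T
T | T | T
Every row evaluates to true.

Yes, it is a tautology.


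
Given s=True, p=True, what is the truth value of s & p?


Conjunction is true only when both operands are true.
Substitute: s=True, p=True.
True & True evaluates to True.

True


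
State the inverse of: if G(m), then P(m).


The inverse of (P → Q) is (¬P → ¬Q). It is equivalent to the converse, not to the original.
Here P = 'G(m)' and Q = 'P(m)'.

If not (G(m)), then not (P(m)).


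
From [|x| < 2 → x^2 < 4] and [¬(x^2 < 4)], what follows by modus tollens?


Modus tollens: from (P → Q) and ¬Q, infer ¬P.
Q = 'x^2 < 4' is denied; since P → Q, P must also fail.

Not (|x| < 2).


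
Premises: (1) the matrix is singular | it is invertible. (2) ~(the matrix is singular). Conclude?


Disjunctive syllogism: from (P ∨ Q) and ¬P, infer Q.
One disjunct, 'the matrix is singular', is ruled out; the other must hold.

it is invertible


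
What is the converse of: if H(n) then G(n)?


The converse of (P → Q) is (Q → P). It is not in general equivalent to the original.
Here P = 'H(n)' and Q = 'G(n)'.

If G(n), then H(n).


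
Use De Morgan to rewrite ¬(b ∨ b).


De Morgan: the negation of a disjunction is the conjunction of the negations.
Distribute ¬ across ∨, flipping it to ∧, and negate each literal.

(¬b) ∧ (¬b)


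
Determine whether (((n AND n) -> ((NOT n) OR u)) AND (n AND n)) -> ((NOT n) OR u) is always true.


Build the truth table over {n, u}:
n | u | φ
---------
F | F | T
T | F | T
F | T | T
T | T | T
Every row evaluates to true.

Yes, it is a tautology.


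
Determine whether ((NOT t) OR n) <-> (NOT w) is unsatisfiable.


Truth table over {n, t, w}:
n | t | w | φ
-------------
F | F | F | T
T | F | F | T
F | T | F | F
T | T | F | T
F | F | T | F
T | F | T | F
F | T | T | T
T | T | T | F
Satisfying assignment at row 1: n=F, t=F, w=F gives T.

No, it is not a contradiction.


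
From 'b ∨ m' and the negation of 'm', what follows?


Disjunctive syllogism: from (P ∨ Q) and ¬P, infer Q.
One disjunct, 'm', is ruled out; the other must hold.

b


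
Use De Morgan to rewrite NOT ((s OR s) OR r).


De Morgan: the negation of a disjunction is the conjunction of the negations.
Distribute NOT across OR, flipping it to AND, and negate each literal.

((NOT s) AND (NOT s)) AND (NOT r)


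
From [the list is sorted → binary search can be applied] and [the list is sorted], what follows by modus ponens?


Modus ponens: from (P → Q) and P, infer Q.
P = 'the list is sorted' is asserted, and P → Q holds, so Q follows.

binary search can be applied.


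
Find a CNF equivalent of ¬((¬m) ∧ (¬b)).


Step 1: Apply De Morgan: ¬((¬m) ∧ (¬b)) = ¬(¬m) ∨ ¬(¬b).
Step 2: Eliminate any double negations (¬¬X = X).

m ∨ b


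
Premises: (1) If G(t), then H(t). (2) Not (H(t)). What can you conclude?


Modus tollens: from (P → Q) and ¬Q, infer ¬P.
Q = 'H(t)' is denied; since P → Q, P must also fail.

Not (G(t)).


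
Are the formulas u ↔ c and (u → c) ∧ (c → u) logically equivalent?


Compare truth tables:
c | u | φ | ψ
-------------
F | F | T | T
T | F | F | F
F | T | F | F
T | T | T | T
The columns φ and ψ agree on every row.

Yes, they are logically equivalent.


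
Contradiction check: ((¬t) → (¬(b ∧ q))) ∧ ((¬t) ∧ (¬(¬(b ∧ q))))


Truth table over {b, q, t}:
b | q | t | φ
-------------
F | F | F | F
T | F | F | F
F | T | F | F
T | T | F | F
F | F | T | F
T | F | T | F
F | T | T | F
T | T | T | F
Every row is false.

Yes, it is a contradiction.


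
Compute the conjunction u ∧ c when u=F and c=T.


Conjunction is true only when both operands are true.
Substitute: u=F, c=T.
F ∧ T evaluates to F.

F


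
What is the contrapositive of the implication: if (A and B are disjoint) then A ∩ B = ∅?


The contrapositive of (P → Q) is (¬Q → ¬P); it is logically equivalent to the original.
Here P = '(A and B are disjoint)' and Q = 'A ∩ B = ∅'.

If not (A ∩ B = ∅), then not ((A and B are disjoint)).


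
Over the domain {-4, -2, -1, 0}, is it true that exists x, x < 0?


Evaluate the predicate on each element: -4:True, -2:True, -1:True, 0:False.
Witness x = -4 satisfies the predicate.

True


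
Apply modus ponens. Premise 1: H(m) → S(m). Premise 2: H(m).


Modus ponens: from (P → Q) and P, infer Q.
P = 'H(m)' is asserted, and P → Q holds, so Q follows.

S(m).


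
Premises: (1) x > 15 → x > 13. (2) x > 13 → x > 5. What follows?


Hypothetical syllogism: from (P → Q) and (Q → R), infer (P → R).
Chain the two implications through the shared middle term 'x > 13'.

x > 15 → x > 5


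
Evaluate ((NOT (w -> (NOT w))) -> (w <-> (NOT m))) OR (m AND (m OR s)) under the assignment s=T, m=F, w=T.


Substitute s=T, m=F, w=T:
NOT w = F
w -> (NOT w) = T -> F = F
NOT (w -> (NOT w)) = T
NOT m = T
w <-> (NOT m) = T <-> T = T
(NOT (w -> (NOT w))) -> (w <-> (NOT m)) = T -> T = T
m OR s = F OR T = T
m AND (m OR s) = F AND T = F
((NOT (w -> (NOT w))) -> (w <-> (NOT m))) OR (m AND (m OR s)) = T OR F = T

T


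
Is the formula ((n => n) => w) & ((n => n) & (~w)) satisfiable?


Check all 4 assignments over {n, w}:
n | w | φ
---------
False | False | False
True | False | False
False | True | False
True | True | False
No assignment makes the formula true.

Unsatisfiable.


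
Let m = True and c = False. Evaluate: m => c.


Implication is false only when antecedent is true and consequent is false.
Substitute: m=True, c=False.
True => False evaluates to False.

False


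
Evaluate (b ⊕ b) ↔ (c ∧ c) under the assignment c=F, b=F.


Substitute c=F, b=F:
b ⊕ b = F ⊕ F = F
c ∧ c = F ∧ F = F
(b ⊕ b) ↔ (c ∧ c) = F ↔ F = T

T


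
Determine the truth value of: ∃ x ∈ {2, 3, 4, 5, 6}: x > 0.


Evaluate the predicate on each element: 2:T, 3:T, 4:T, 5:T, 6:T.
Witness x = 2 satisfies the predicate.

T


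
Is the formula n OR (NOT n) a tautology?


Build the truth table over {n}:
n | φ
-----
F | T
T | T
Every row evaluates to true.

Yes, it is a tautology.


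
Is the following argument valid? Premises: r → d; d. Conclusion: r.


This is affirming the consequent (fallacy). There exist truth assignments where the premises are all true but the conclusion is false.

Invalid.


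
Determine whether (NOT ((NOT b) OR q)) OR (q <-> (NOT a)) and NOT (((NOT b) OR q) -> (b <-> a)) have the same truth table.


Compare truth tables:
a | b | q | φ | ψ
-----------------
F | F | F | F | F
T | F | F | T | T
F | T | F | T | F
T | T | F | T | F
F | F | T | T | F
T | F | T | F | T
F | T | T | T | T
T | T | T | F | F
They differ at row 3 (a=F, b=T, q=F): φ=T but ψ=F.

No, they are not logically equivalent.


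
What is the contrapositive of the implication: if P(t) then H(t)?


The contrapositive of (P → Q) is (¬Q → ¬P); it is logically equivalent to the original.
Here P = 'P(t)' and Q = 'H(t)'.

If not (H(t)), then not (P(t)).


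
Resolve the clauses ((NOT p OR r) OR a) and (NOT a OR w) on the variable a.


The clauses contain complementary literals a and NOTa.
Resolution eliminates this pair and disjoins the remaining literals (merging duplicates).

((r OR NOT p) OR w)


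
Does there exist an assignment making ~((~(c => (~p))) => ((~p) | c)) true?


Check all 4 assignments over {c, p}:
c | p | φ
---------
False | False | False
True | False | False
False | True | False
True | True | False
No assignment makes the formula true.

Unsatisfiable.


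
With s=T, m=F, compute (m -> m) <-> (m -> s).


Substitute s=T, m=F:
m -> m = F -> F = T
m -> s = F -> T = T
(m -> m) <-> (m -> s) = T <-> T = T

T


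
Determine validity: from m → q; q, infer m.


This is affirming the consequent (fallacy). There exist truth assignments where the premises are all true but the conclusion is false.

Invalid.


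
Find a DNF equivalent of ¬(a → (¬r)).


Step 1: Rewrite implication then negate: ¬(¬a ∨ (¬r)) = a ∧ ¬(¬r).
Step 2: Eliminate any double negations (¬¬X = X).

a ∧ r


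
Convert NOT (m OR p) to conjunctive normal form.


Step 1: Apply De Morgan: ¬(m ∨ p) = ¬m ∧ ¬p.

(NOT m) AND (NOT p)


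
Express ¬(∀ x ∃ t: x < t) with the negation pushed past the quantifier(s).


Negation flips each quantifier (∀↔∃) and negates the inner predicate.
¬(∀ x ∃ t: φ) = ∃ x ∀ t: ¬φ.

∃ x ∀ t: ¬(x < t)


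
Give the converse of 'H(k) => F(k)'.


The converse of (P → Q) is (Q → P). It is not in general equivalent to the original.
Here P = 'H(k)' and Q = 'F(k)'.

If F(k), then H(k).


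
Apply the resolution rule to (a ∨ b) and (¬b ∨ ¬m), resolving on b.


The clauses contain complementary literals b and ¬b.
Resolution eliminates this pair and disjoins the remaining literals (merging duplicates).

(a ∨ ¬m)


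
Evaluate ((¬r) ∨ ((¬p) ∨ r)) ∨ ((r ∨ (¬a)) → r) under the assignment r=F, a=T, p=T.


Substitute r=F, a=T, p=T:
¬r = T
¬p = F
(¬p) ∨ r = F ∨ F = F
(¬r) ∨ ((¬p) ∨ r) = T ∨ F = T
¬a = F
r ∨ (¬a) = F ∨ F = F
(r ∨ (¬a)) → r = F → F = T
((¬r) ∨ ((¬p) ∨ r)) ∨ ((r ∨ (¬a)) → r) = T ∨ T = T

T


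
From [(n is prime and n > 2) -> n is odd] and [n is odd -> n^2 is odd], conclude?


Hypothetical syllogism: from (P → Q) and (Q → R), infer (P → R).
Chain the two implications through the shared middle term 'n is odd'.

(n is prime and n > 2) -> n^2 is odd


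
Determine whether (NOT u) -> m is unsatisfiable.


Truth table over {m, u}:
m | u | φ
---------
F | F | F
T | F | T
F | T | T
T | T | T
Satisfying assignment at row 2: m=T, u=F gives T.

No, it is not a contradiction.


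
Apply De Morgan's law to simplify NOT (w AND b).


De Morgan: the negation of a conjunction is the disjunction of the negations.
Distribute NOT across AND, flipping it to OR, and negate each literal.

(NOT w) OR (NOT b)


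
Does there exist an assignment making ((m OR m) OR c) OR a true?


Search for a satisfying assignment over {a, c, m}.
Try a=T, c=F, m=F: the formula evaluates to T.
A satisfying assignment exists.

Satisfiable.


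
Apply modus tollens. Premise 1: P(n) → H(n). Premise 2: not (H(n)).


Modus tollens: from (P → Q) and ¬Q, infer ¬P.
Q = 'H(n)' is denied; since P → Q, P must also fail.

Not (P(n)).


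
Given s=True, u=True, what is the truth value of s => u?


Implication is false only when antecedent is true and consequent is false.
Substitute: s=True, u=True.
True => True evaluates to True.

True


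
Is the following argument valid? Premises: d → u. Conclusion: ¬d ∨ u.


This matches the form of material implication: the conclusion follows in every model of the premises.

Valid.


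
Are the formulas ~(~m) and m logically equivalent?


Compare truth tables:
m | φ | ψ
---------
False | False | False
True | True | True
The columns φ and ψ agree on every row.

Yes, they are logically equivalent.


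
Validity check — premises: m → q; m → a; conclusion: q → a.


This is (no valid rule). There exist truth assignments where the premises are all true but the conclusion is false.

Invalid.


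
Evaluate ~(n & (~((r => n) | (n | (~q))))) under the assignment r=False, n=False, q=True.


Substitute r=False, n=False, q=True:
r => n = False => False = True
~q = False
n | (~q) = False | False = False
(r => n) | (n | (~q)) = True | False = True
~((r => n) | (n | (~q))) = False
n & (~((r => n) | (n | (~q)))) = False & False = False
~(n & (~((r => n) | (n | (~q))))) = True

True


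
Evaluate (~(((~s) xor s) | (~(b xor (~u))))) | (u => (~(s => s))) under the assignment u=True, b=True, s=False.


Substitute u=True, b=True, s=False:
… (earlier sub-steps elided)
(~s) xor s = True xor False = True
~u = False
b xor (~u) = True xor False = True
~(b xor (~u)) = False
((~s) xor s) | (~(b xor (~u))) = True | False = True
~(((~s) xor s) | (~(b xor (~u)))) = False
s => s = False => False = True
~(s => s) = False
u => (~(s => s)) = True => False = False
(~(((~s) xor s) | (~(b xor (~u))))) | (u => (~(s => s))) = False | False = False

False


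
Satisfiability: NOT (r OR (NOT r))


Check all 2 assignments over {r}:
r | φ
-----
F | F
T | F
No assignment makes the formula true.

Unsatisfiable.


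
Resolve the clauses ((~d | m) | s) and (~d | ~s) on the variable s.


The clauses contain complementary literals s and ~s.
Resolution eliminates this pair and disjoins the remaining literals (merging duplicates).

(m | ~d)


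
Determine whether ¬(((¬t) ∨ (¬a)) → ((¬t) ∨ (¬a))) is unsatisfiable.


Truth table over {a, t}:
a | t | φ
---------
F | F | F
T | F | F
F | T | F
T | T | F
Every row is false.

Yes, it is a contradiction.


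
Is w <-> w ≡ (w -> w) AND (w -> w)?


Compare truth tables:
w | φ | ψ
---------
F | T | T
T | T | T
The columns φ and ψ agree on every row.

Yes, they are logically equivalent.


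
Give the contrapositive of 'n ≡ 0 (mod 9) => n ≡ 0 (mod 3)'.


The contrapositive of (P → Q) is (¬Q → ¬P); it is logically equivalent to the original.
Here P = 'n ≡ 0 (mod 9)' and Q = 'n ≡ 0 (mod 3)'.

If not (n ≡ 0 (mod 3)), then not (n ≡ 0 (mod 9)).
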